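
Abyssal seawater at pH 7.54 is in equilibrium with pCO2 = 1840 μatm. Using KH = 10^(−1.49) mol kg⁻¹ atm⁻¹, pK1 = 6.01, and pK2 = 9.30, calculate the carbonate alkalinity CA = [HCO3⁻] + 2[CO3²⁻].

[CO2*] = KH · pCO2 = 10^(−1.49) × 1840×10^-6 = 5.954×10^-5 mol/kg
α₀ = 1/(1 + K1/[H⁺] + K1K2/[H⁺]²) = 1/(1 + 10^+1.53 + 10^-0.23) = 0.02819
DIC = [CO2*]/α₀ = 5.954×10^-5 / 0.02819 = 2.112 mmol/kg
CA = (α₁ + 2α₂)·DIC = (0.9552 + 2×0.01660) × 2.112 = 2.09 mmol/kg

CA = 2.09 mmol/kg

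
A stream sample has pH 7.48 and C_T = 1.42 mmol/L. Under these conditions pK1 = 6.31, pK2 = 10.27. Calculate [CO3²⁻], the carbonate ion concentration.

[CO3²⁻] = 2.15 μmol/L

α₂ = 1 / (1 + [H⁺]/K2 + [H⁺]²/(K1K2)) = 1 / (1 + 10^+2.79 + 10^+1.62)
   = 1 / (1 + 616.60 + 41.687) = 1/659.28 = 0.001517
[CO3²⁻] = α₂ × DIC = 0.001517 × 1.42 = 0.00215 mmol/L = 2.15 μmol/L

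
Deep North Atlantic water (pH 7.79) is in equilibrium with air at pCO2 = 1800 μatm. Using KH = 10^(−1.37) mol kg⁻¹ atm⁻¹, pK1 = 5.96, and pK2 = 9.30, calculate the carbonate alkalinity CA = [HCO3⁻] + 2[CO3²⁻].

CA = 5.51 mmol/kg

[CO2*] = KH · pCO2 = 10^(−1.37) × 1800×10^-6 = 7.678×10^-5 mol/kg
α₀ = 1/(1 + K1/[H⁺] + K1K2/[H⁺]²) = 1/(1 + 10^+1.83 + 10^+0.32) = 0.01414
DIC = [CO2*]/α₀ = 7.678×10^-5 / 0.01414 = 5.428 mmol/kg
CA = (α₁ + 2α₂)·DIC = (0.9563 + 2×0.02955) × 5.428 = 5.51 mmol/kg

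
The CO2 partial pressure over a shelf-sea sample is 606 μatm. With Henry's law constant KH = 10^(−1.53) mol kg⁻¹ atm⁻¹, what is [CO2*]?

[CO2*] = 17.9 μmol/kg

KH = 10^(−1.53) = 2.951×10^-2 mol kg⁻¹ atm⁻¹
[CO2*] = KH · pCO2 = 2.951×10^-2 × 606×10^-6 atm = 1.79×10^-5 mol/kg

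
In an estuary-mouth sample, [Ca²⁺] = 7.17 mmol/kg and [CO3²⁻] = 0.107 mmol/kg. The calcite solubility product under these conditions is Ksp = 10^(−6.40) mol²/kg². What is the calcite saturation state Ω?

Ksp = 10^(−6.40) = 3.981×10^-7
Ω = [Ca²⁺][CO3²⁻]/Ksp = (7.17×10^-3)(0.107×10^-3) / 3.981×10^-7 = 1.93

Ω = 1.93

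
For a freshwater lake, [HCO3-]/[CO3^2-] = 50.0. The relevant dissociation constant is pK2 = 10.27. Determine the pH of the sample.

pH = 8.57

From K2 = [H⁺][CO3^2-]/[HCO3-]:  pH = pK2 − log₁₀([HCO3-]/[CO3^2-])
log₁₀(50.0) = +1.699
pH = 10.27 − (+1.699) = 8.57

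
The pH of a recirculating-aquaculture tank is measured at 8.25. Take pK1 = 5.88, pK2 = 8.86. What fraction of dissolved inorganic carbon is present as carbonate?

α₂ = 0.196

α₂ = 1 / (1 + [H⁺]/K2 + [H⁺]²/(K1K2)) = 1 / (1 + 10^+0.61 + 10^-1.76)
   = 1 / (1 + 4.0738 + 0.017378) = 1/5.0912 = 0.1964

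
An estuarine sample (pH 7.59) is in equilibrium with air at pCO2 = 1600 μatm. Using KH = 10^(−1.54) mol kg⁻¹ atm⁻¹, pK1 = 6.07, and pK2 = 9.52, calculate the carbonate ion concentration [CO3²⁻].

[CO2*] = KH · pCO2 = 10^(−1.54) × 1600×10^-6 = 4.614×10^-5 mol/kg
α₀ = 1/(1 + K1/[H⁺] + K1K2/[H⁺]²) = 1/(1 + 10^+1.52 + 10^-0.41) = 0.02898
DIC = [CO2*]/α₀ = 4.614×10^-5 / 0.02898 = 1.592 mmol/kg
[CO3²⁻] = α₂·DIC; α₂ = 0.01128, so [CO3²⁻] = 0.01128 × 1.592 = 0.0180 mmol/kg = 18.0 μmol/kg

[CO3²⁻] = 18.0 μmol/kg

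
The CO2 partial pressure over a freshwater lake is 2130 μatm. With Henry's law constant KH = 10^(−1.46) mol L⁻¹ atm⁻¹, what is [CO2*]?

KH = 10^(−1.46) = 3.467×10^-2 mol L⁻¹ atm⁻¹
[CO2*] = KH · pCO2 = 3.467×10^-2 × 2130×10^-6 atm = 7.39×10^-5 mol/L

[CO2*] = 73.9 μmol/L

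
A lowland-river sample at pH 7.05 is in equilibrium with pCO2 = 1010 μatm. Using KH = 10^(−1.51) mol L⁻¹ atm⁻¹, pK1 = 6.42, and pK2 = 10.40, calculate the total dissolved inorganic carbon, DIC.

DIC = 0.164 mmol/L

[CO2*] = KH · pCO2 = 10^(−1.51) × 1010×10^-6 = 3.121×10^-5 mol/L
α₀ = 1/(1 + K1/[H⁺] + K1K2/[H⁺]²) = 1/(1 + 10^+0.63 + 10^-2.72) = 0.1898
DIC = [CO2*]/α₀ = 3.121×10^-5 / 0.1898 = 0.164 mmol/L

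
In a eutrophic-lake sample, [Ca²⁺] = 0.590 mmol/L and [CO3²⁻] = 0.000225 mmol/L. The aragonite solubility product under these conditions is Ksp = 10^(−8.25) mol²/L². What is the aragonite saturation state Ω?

Ksp = 10^(−8.25) = 5.623×10^-9
Ω = [Ca²⁺][CO3²⁻]/Ksp = (0.590×10^-3)(0.000225×10^-3) / 5.623×10^-9 = 0.0236

Ω = 0.0236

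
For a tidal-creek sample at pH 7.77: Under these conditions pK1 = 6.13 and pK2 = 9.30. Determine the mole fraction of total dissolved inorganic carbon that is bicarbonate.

α₁ = 0.950

α₁ = 1 / (1 + [H⁺]/K1 + K2/[H⁺]) = 1 / (1 + 10^-1.64 + 10^-1.53)
   = 1 / (1 + 0.022909 + 0.029512) = 1/1.0524 = 0.9502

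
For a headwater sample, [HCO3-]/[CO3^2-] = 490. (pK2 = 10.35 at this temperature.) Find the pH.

pH = 7.66

From K2 = [H⁺][CO3^2-]/[HCO3-]:  pH = pK2 − log₁₀([HCO3-]/[CO3^2-])
log₁₀(490) = +2.690
pH = 10.35 − (+2.690) = 7.66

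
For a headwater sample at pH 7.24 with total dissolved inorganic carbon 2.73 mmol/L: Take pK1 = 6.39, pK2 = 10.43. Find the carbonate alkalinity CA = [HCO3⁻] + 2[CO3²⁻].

CA = 2.39 mmol/L

CA = [HCO3⁻] + 2[CO3²⁻] = (α₁ + 2α₂)·DIC
At pH 7.24: [H⁺]/K1 = 10^-0.85 = 0.14125, K2/[H⁺] = 10^-3.19 = 0.00064565
α₁ = 1/(1 + 0.14125 + 0.00064565) = 1/1.1419 = 0.8757; α₂ = α₁·K2/[H⁺] = 0.0005654
α₁ + 2α₂ = 0.8769
CA = 0.8769 × 2.73 = 2.39 mmol/L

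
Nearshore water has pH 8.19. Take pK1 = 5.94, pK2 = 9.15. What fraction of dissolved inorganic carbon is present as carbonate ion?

α₂ = 1 / (1 + [H⁺]/K2 + [H⁺]²/(K1K2)) = 1 / (1 + 10^+0.96 + 10^-1.29)
   = 1 / (1 + 9.1201 + 0.051286) = 1/10.171 = 0.09831

α₂ = 0.0983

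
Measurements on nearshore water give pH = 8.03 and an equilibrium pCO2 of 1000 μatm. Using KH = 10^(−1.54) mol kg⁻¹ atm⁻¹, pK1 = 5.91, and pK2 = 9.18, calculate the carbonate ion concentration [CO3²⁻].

[CO3²⁻] = 0.269 mmol/kg

[CO2*] = KH · pCO2 = 10^(−1.54) × 1000×10^-6 = 2.884×10^-5 mol/kg
α₀ = 1/(1 + K1/[H⁺] + K1K2/[H⁺]²) = 1/(1 + 10^+2.12 + 10^+0.97) = 0.007034
DIC = [CO2*]/α₀ = 2.884×10^-5 / 0.007034 = 4.100 mmol/kg
[CO3²⁻] = α₂·DIC; α₂ = 0.06565, so [CO3²⁻] = 0.06565 × 4.100 = 0.269 mmol/kg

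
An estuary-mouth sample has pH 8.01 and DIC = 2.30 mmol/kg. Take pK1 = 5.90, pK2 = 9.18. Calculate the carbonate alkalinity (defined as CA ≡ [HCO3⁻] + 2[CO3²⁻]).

CA = 2.43 mmol/kg

CA = [HCO3⁻] + 2[CO3²⁻] = (α₁ + 2α₂)·DIC
At pH 8.01: [H⁺]/K1 = 10^-2.11 = 0.0077625, K2/[H⁺] = 10^-1.17 = 0.067608
α₁ = 1/(1 + 0.0077625 + 0.067608) = 1/1.0754 = 0.9299; α₂ = α₁·K2/[H⁺] = 0.06287
α₁ + 2α₂ = 1.0557
CA = 1.0557 × 2.30 = 2.43 mmol/kg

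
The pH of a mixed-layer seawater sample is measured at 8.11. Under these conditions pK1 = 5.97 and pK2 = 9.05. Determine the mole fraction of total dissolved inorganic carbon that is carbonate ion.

α₂ = 0.102

α₂ = 1 / (1 + [H⁺]/K2 + [H⁺]²/(K1K2)) = 1 / (1 + 10^+0.94 + 10^-1.20)
   = 1 / (1 + 8.7096 + 0.063096) = 1/9.7727 = 0.1023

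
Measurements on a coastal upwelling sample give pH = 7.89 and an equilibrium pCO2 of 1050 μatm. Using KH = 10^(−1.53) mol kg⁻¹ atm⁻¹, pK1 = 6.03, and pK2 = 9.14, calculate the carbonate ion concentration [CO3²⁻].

[CO2*] = KH · pCO2 = 10^(−1.53) × 1050×10^-6 = 3.099×10^-5 mol/kg
α₀ = 1/(1 + K1/[H⁺] + K1K2/[H⁺]²) = 1/(1 + 10^+1.86 + 10^+0.61) = 0.01290
DIC = [CO2*]/α₀ = 3.099×10^-5 / 0.01290 = 2.402 mmol/kg
[CO3²⁻] = α₂·DIC; α₂ = 0.05255, so [CO3²⁻] = 0.05255 × 2.402 = 0.126 mmol/kg

[CO3²⁻] = 0.126 mmol/kg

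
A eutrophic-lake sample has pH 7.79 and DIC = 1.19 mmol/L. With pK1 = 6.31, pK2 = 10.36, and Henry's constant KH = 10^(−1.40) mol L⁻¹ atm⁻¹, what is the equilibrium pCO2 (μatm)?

pCO2 = 956 μatm

α₀ = 1 / (1 + K1/[H⁺] + K1K2/[H⁺]²) = 1 / (1 + 10^+1.48 + 10^-1.09)
   = 1 / (1 + 30.200 + 0.081283) = 1/31.281 = 0.03197
[CO2*] = α₀ × DIC = 0.03197 × 1.19 = 0.03804 mmol/L
pCO2 = [CO2*]/KH = 3.804×10^-5 / 3.981×10^-2 = 956 μatm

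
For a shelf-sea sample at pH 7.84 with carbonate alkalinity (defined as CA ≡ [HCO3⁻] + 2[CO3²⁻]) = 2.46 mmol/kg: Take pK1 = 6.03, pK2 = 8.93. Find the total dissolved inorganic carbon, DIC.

DIC = 2.32 mmol/kg

CA = [HCO3⁻] + 2[CO3²⁻] = (α₁ + 2α₂)·DIC
At pH 7.84: [H⁺]/K1 = 10^-1.81 = 0.015488, K2/[H⁺] = 10^-1.09 = 0.081283
α₁ = 1/(1 + 0.015488 + 0.081283) = 1/1.0968 = 0.9118; α₂ = α₁·K2/[H⁺] = 0.07411
α₁ + 2α₂ = 1.0600
DIC = CA / (α₁ + 2α₂) = 2.46 / 1.0600 = 2.32 mmol/kg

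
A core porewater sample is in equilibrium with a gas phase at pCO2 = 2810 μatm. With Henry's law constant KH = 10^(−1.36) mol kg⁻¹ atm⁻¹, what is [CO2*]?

KH = 10^(−1.36) = 4.365×10^-2 mol kg⁻¹ atm⁻¹
[CO2*] = KH · pCO2 = 4.365×10^-2 × 2810×10^-6 atm = 1.23×10^-4 mol/kg

[CO2*] = 123 μmol/kg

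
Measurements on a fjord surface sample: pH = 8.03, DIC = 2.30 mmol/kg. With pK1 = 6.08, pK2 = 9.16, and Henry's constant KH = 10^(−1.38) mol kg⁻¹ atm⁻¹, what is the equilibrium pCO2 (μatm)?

α₀ = 1 / (1 + K1/[H⁺] + K1K2/[H⁺]²) = 1 / (1 + 10^+1.95 + 10^+0.82)
   = 1 / (1 + 89.125 + 6.6069) = 1/96.732 = 0.01034
[CO2*] = α₀ × DIC = 0.01034 × 2.30 = 0.02378 mmol/kg
pCO2 = [CO2*]/KH = 2.378×10^-5 / 4.169×10^-2 = 570 μatm

pCO2 = 570 μatm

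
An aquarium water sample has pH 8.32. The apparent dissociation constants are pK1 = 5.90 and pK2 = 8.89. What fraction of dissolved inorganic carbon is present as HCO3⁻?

α₁ = 1 / (1 + [H⁺]/K1 + K2/[H⁺]) = 1 / (1 + 10^-2.42 + 10^-0.57)
   = 1 / (1 + 0.0038019 + 0.26915) = 1/1.2730 = 0.7856

α₁ = 0.786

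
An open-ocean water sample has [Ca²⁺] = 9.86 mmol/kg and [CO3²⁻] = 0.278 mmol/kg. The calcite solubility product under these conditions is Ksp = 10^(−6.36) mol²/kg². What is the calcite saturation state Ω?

Ω = 6.28

Ksp = 10^(−6.36) = 4.365×10^-7
Ω = [Ca²⁺][CO3²⁻]/Ksp = (9.86×10^-3)(0.278×10^-3) / 4.365×10^-7 = 6.28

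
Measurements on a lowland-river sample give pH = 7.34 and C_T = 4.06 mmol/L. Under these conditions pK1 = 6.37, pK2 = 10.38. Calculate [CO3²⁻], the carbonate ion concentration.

α₂ = 1 / (1 + [H⁺]/K2 + [H⁺]²/(K1K2)) = 1 / (1 + 10^+3.04 + 10^+2.07)
   = 1 / (1 + 1096.5 + 117.49) = 1/1215.0 = 0.0008231
[CO3²⁻] = α₂ × DIC = 0.0008231 × 4.06 = 0.00334 mmol/L = 3.34 μmol/L

[CO3²⁻] = 3.34 μmol/L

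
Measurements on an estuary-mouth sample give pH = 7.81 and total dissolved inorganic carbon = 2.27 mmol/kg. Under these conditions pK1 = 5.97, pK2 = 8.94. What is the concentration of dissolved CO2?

[CO2*] = 0.0301 mmol/kg

α₀ = 1 / (1 + K1/[H⁺] + K1K2/[H⁺]²) = 1 / (1 + 10^+1.84 + 10^+0.71)
   = 1 / (1 + 69.183 + 5.1286) = 1/75.312 = 0.01328
[CO2*] = α₀ × DIC = 0.01328 × 2.27 = 0.0301 mmol/kg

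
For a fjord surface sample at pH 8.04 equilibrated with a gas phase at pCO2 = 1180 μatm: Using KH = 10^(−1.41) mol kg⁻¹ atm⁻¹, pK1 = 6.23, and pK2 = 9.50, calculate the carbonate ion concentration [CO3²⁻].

[CO3²⁻] = 0.103 mmol/kg

[CO2*] = KH · pCO2 = 10^(−1.41) × 1180×10^-6 = 4.591×10^-5 mol/kg
α₀ = 1/(1 + K1/[H⁺] + K1K2/[H⁺]²) = 1/(1 + 10^+1.81 + 10^+0.35) = 0.01475
DIC = [CO2*]/α₀ = 4.591×10^-5 / 0.01475 = 3.113 mmol/kg
[CO3²⁻] = α₂·DIC; α₂ = 0.03302, so [CO3²⁻] = 0.03302 × 3.113 = 0.103 mmol/kg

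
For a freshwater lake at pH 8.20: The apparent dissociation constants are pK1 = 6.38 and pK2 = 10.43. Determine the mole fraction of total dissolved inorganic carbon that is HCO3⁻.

α₁ = 1 / (1 + [H⁺]/K1 + K2/[H⁺]) = 1 / (1 + 10^-1.82 + 10^-2.23)
   = 1 / (1 + 0.015136 + 0.0058884) = 1/1.0210 = 0.9794

α₁ = 0.979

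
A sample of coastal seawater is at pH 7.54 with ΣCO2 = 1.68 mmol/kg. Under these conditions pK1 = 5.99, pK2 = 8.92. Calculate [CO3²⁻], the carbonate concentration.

[CO3²⁻] = 0.0655 mmol/kg

α₂ = 1 / (1 + [H⁺]/K2 + [H⁺]²/(K1K2)) = 1 / (1 + 10^+1.38 + 10^-0.17)
   = 1 / (1 + 23.988 + 0.67608) = 1/25.664 = 0.03896
[CO3²⁻] = α₂ × DIC = 0.03896 × 1.68 = 0.0655 mmol/kg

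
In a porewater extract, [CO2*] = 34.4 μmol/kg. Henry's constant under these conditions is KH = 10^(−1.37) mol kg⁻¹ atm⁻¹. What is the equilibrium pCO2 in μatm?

pCO2 = 806 μatm

KH = 10^(−1.37) = 4.266×10^-2 mol kg⁻¹ atm⁻¹
pCO2 = [CO2*]/KH = 34.4×10^-6 / 4.266×10^-2 = 8.06×10^-4 atm = 806 μatm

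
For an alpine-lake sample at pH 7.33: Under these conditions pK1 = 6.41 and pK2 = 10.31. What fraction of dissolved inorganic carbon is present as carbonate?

α₂ = 1 / (1 + [H⁺]/K2 + [H⁺]²/(K1K2)) = 1 / (1 + 10^+2.98 + 10^+2.06)
   = 1 / (1 + 954.99 + 114.82) = 1/1070.8 = 0.0009339

α₂ = 0.000934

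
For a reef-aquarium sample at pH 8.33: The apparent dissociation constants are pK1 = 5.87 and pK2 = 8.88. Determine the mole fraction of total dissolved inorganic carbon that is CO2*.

α₀ = 1 / (1 + K1/[H⁺] + K1K2/[H⁺]²) = 1 / (1 + 10^+2.46 + 10^+1.91)
   = 1 / (1 + 288.40 + 81.283) = 1/370.69 = 0.002698

α₀ = 0.00270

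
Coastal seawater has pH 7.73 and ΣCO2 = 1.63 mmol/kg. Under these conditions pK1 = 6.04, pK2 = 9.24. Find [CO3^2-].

α₂ = 1 / (1 + [H⁺]/K2 + [H⁺]²/(K1K2)) = 1 / (1 + 10^+1.51 + 10^-0.18)
   = 1 / (1 + 32.359 + 0.66069) = 1/34.020 = 0.02939
[CO3²⁻] = α₂ × DIC = 0.02939 × 1.63 = 0.0479 mmol/kg

[CO3²⁻] = 0.0479 mmol/kg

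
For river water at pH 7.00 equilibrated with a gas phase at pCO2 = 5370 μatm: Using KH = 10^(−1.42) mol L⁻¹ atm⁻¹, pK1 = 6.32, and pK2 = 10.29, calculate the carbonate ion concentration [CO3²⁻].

[CO3²⁻] = 0.501 μmol/L

[CO2*] = KH · pCO2 = 10^(−1.42) × 5370×10^-6 = 2.042×10^-4 mol/L
α₀ = 1/(1 + K1/[H⁺] + K1K2/[H⁺]²) = 1/(1 + 10^+0.68 + 10^-2.61) = 0.1727
DIC = [CO2*]/α₀ = 2.042×10^-4 / 0.1727 = 1.182 mmol/L
[CO3²⁻] = α₂·DIC; α₂ = 0.0004240, so [CO3²⁻] = 0.0004240 × 1.182 = 0.000501 mmol/L = 0.501 μmol/L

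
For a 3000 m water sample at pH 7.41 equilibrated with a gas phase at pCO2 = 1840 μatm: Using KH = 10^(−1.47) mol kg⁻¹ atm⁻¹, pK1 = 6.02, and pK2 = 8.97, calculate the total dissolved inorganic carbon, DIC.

DIC = 1.63 mmol/kg

[CO2*] = KH · pCO2 = 10^(−1.47) × 1840×10^-6 = 6.235×10^-5 mol/kg
α₀ = 1/(1 + K1/[H⁺] + K1K2/[H⁺]²) = 1/(1 + 10^+1.39 + 10^-0.17) = 0.03813
DIC = [CO2*]/α₀ = 6.235×10^-5 / 0.03813 = 1.63 mmol/kg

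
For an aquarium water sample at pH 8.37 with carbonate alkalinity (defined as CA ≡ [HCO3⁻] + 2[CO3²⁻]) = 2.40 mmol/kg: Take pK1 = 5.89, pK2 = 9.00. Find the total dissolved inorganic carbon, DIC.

DIC = 2.02 mmol/kg

CA = [HCO3⁻] + 2[CO3²⁻] = (α₁ + 2α₂)·DIC
At pH 8.37: [H⁺]/K1 = 10^-2.48 = 0.0033113, K2/[H⁺] = 10^-0.63 = 0.23442
α₁ = 1/(1 + 0.0033113 + 0.23442) = 1/1.2377 = 0.8079; α₂ = α₁·K2/[H⁺] = 0.1894
α₁ + 2α₂ = 1.1867
DIC = CA / (α₁ + 2α₂) = 2.40 / 1.1867 = 2.02 mmol/kg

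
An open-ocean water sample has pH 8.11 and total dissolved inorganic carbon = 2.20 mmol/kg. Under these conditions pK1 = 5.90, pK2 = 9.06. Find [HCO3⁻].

[HCO3⁻] = 1.97 mmol/kg

α₁ = 1 / (1 + [H⁺]/K1 + K2/[H⁺]) = 1 / (1 + 10^-2.21 + 10^-0.95)
   = 1 / (1 + 0.0061660 + 0.11220) = 1/1.1184 = 0.8942
[HCO3⁻] = α₁ × DIC = 0.8942 × 2.20 = 1.97 mmol/kg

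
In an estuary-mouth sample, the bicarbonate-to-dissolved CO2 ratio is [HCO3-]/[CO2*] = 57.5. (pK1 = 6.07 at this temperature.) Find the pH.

From K1 = [H⁺][HCO3-]/[CO2*]:  pH = pK1 + log₁₀([HCO3-]/[CO2*])
log₁₀(57.5) = +1.760
pH = 6.07 + (+1.760) = 7.83

pH = 7.83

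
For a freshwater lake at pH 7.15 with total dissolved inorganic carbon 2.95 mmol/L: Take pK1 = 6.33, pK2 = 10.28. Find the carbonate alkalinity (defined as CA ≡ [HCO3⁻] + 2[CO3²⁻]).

CA = 2.56 mmol/L

CA = [HCO3⁻] + 2[CO3²⁻] = (α₁ + 2α₂)·DIC
At pH 7.15: [H⁺]/K1 = 10^-0.82 = 0.15136, K2/[H⁺] = 10^-3.13 = 0.00074131
α₁ = 1/(1 + 0.15136 + 0.00074131) = 1/1.1521 = 0.8680; α₂ = α₁·K2/[H⁺] = 0.0006434
α₁ + 2α₂ = 0.8693
CA = 0.8693 × 2.95 = 2.56 mmol/L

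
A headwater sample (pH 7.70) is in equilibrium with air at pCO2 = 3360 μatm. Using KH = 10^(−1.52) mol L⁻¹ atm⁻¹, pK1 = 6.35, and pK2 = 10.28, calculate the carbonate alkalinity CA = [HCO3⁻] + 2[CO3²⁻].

CA = 2.28 mmol/L

[CO2*] = KH · pCO2 = 10^(−1.52) × 3360×10^-6 = 1.015×10^-4 mol/L
α₀ = 1/(1 + K1/[H⁺] + K1K2/[H⁺]²) = 1/(1 + 10^+1.35 + 10^-1.23) = 0.04265
DIC = [CO2*]/α₀ = 1.015×10^-4 / 0.04265 = 2.379 mmol/L
CA = (α₁ + 2α₂)·DIC = (0.9548 + 2×0.002511) × 2.379 = 2.28 mmol/L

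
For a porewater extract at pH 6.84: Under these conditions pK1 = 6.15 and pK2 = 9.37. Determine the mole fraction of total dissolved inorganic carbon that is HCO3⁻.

α₁ = 1 / (1 + [H⁺]/K1 + K2/[H⁺]) = 1 / (1 + 10^-0.69 + 10^-2.53)
   = 1 / (1 + 0.20417 + 0.0029512) = 1/1.2071 = 0.8284

α₁ = 0.828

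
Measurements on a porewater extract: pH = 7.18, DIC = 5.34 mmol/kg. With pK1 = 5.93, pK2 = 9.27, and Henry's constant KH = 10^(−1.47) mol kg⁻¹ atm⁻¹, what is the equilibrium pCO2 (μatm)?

α₀ = 1 / (1 + K1/[H⁺] + K1K2/[H⁺]²) = 1 / (1 + 10^+1.25 + 10^-0.84)
   = 1 / (1 + 17.783 + 0.14454) = 1/18.927 = 0.05283
[CO2*] = α₀ × DIC = 0.05283 × 5.34 = 0.2821 mmol/kg
pCO2 = [CO2*]/KH = 2.821×10^-4 / 3.388×10^-2 = 8330 μatm

pCO2 = 8330 μatm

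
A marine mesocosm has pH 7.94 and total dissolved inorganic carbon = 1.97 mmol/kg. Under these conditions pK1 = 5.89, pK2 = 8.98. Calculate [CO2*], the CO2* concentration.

[CO2*] = 16.0 μmol/kg

α₀ = 1 / (1 + K1/[H⁺] + K1K2/[H⁺]²) = 1 / (1 + 10^+2.05 + 10^+1.01)
   = 1 / (1 + 112.20 + 10.233) = 1/123.43 = 0.008101
[CO2*] = α₀ × DIC = 0.008101 × 1.97 = 0.0160 mmol/kg = 16.0 μmol/kg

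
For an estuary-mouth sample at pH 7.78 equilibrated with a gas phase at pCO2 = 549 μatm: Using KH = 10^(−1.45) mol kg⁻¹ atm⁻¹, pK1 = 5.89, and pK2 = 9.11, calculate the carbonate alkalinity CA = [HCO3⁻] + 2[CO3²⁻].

CA = 1.65 mmol/kg

[CO2*] = KH · pCO2 = 10^(−1.45) × 549×10^-6 = 1.948×10^-5 mol/kg
α₀ = 1/(1 + K1/[H⁺] + K1K2/[H⁺]²) = 1/(1 + 10^+1.89 + 10^+0.56) = 0.01216
DIC = [CO2*]/α₀ = 1.948×10^-5 / 0.01216 = 1.602 mmol/kg
CA = (α₁ + 2α₂)·DIC = (0.9437 + 2×0.04414) × 1.602 = 1.65 mmol/kg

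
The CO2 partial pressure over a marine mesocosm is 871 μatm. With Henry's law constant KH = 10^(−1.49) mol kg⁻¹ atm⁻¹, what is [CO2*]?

KH = 10^(−1.49) = 3.236×10^-2 mol kg⁻¹ atm⁻¹
[CO2*] = KH · pCO2 = 3.236×10^-2 × 871×10^-6 atm = 2.82×10^-5 mol/kg

[CO2*] = 28.2 μmol/kg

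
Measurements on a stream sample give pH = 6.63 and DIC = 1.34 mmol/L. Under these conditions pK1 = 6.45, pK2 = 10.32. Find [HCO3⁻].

[HCO3⁻] = 0.807 mmol/L

α₁ = 1 / (1 + [H⁺]/K1 + K2/[H⁺]) = 1 / (1 + 10^-0.18 + 10^-3.69)
   = 1 / (1 + 0.66069 + 0.00020417) = 1/1.6609 = 0.6021
[HCO3⁻] = α₁ × DIC = 0.6021 × 1.34 = 0.807 mmol/L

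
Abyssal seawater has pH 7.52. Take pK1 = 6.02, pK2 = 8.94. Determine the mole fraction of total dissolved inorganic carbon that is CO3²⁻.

α₂ = 0.0355

α₂ = 1 / (1 + [H⁺]/K2 + [H⁺]²/(K1K2)) = 1 / (1 + 10^+1.42 + 10^-0.08)
   = 1 / (1 + 26.303 + 0.83176) = 1/28.134 = 0.03554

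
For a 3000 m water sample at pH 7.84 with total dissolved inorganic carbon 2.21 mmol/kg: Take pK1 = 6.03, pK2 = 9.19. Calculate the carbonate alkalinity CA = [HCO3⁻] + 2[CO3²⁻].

CA = 2.27 mmol/kg

CA = [HCO3⁻] + 2[CO3²⁻] = (α₁ + 2α₂)·DIC
At pH 7.84: [H⁺]/K1 = 10^-1.81 = 0.015488, K2/[H⁺] = 10^-1.35 = 0.044668
α₁ = 1/(1 + 0.015488 + 0.044668) = 1/1.0602 = 0.9433; α₂ = α₁·K2/[H⁺] = 0.04213
α₁ + 2α₂ = 1.0275
CA = 1.0275 × 2.21 = 2.27 mmol/kg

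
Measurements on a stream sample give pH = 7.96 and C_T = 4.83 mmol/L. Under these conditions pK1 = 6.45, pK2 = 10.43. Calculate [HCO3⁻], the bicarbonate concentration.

α₁ = 1 / (1 + [H⁺]/K1 + K2/[H⁺]) = 1 / (1 + 10^-1.51 + 10^-2.47)
   = 1 / (1 + 0.030903 + 0.0033884) = 1/1.0343 = 0.9668
[HCO3⁻] = α₁ × DIC = 0.9668 × 4.83 = 4.67 mmol/L

[HCO3⁻] = 4.67 mmol/L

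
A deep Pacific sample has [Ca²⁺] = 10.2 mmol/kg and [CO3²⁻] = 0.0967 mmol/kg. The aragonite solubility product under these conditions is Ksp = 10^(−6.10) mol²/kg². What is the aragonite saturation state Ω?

Ω = 1.24

Ksp = 10^(−6.10) = 7.943×10^-7
Ω = [Ca²⁺][CO3²⁻]/Ksp = (10.2×10^-3)(0.0967×10^-3) / 7.943×10^-7 = 1.24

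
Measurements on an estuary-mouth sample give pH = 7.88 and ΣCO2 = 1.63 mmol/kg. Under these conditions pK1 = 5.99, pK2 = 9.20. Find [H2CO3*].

[CO2*] = 19.8 μmol/kg

α₀ = 1 / (1 + K1/[H⁺] + K1K2/[H⁺]²) = 1 / (1 + 10^+1.89 + 10^+0.57)
   = 1 / (1 + 77.625 + 3.7154) = 1/82.340 = 0.01214
[CO2*] = α₀ × DIC = 0.01214 × 1.63 = 0.0198 mmol/kg = 19.8 μmol/kg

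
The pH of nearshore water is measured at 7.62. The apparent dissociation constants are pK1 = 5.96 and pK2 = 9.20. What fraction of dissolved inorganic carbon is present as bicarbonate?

α₁ = 0.954

α₁ = 1 / (1 + [H⁺]/K1 + K2/[H⁺]) = 1 / (1 + 10^-1.66 + 10^-1.58)
   = 1 / (1 + 0.021878 + 0.026303) = 1/1.0482 = 0.9540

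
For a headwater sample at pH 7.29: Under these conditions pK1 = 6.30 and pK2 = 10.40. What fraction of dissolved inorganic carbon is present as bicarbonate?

α₁ = 0.907

α₁ = 1 / (1 + [H⁺]/K1 + K2/[H⁺]) = 1 / (1 + 10^-0.99 + 10^-3.11)
   = 1 / (1 + 0.10233 + 0.00077625) = 1/1.1031 = 0.9065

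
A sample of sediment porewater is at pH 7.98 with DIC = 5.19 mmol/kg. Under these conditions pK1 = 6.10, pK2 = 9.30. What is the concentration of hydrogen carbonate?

[HCO3⁻] = 4.89 mmol/kg

α₁ = 1 / (1 + [H⁺]/K1 + K2/[H⁺]) = 1 / (1 + 10^-1.88 + 10^-1.32)
   = 1 / (1 + 0.013183 + 0.047863) = 1/1.0610 = 0.9425
[HCO3⁻] = α₁ × DIC = 0.9425 × 5.19 = 4.89 mmol/kg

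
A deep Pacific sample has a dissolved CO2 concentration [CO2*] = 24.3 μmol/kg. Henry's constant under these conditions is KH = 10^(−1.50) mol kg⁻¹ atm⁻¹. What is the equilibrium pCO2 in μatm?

pCO2 = 768 μatm

KH = 10^(−1.50) = 3.162×10^-2 mol kg⁻¹ atm⁻¹
pCO2 = [CO2*]/KH = 24.3×10^-6 / 3.162×10^-2 = 7.68×10^-4 atm = 768 μatm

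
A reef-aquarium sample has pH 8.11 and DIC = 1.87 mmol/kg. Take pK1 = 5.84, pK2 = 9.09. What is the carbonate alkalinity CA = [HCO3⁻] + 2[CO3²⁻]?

CA = [HCO3⁻] + 2[CO3²⁻] = (α₁ + 2α₂)·DIC
At pH 8.11: [H⁺]/K1 = 10^-2.27 = 0.0053703, K2/[H⁺] = 10^-0.98 = 0.10471
α₁ = 1/(1 + 0.0053703 + 0.10471) = 1/1.1101 = 0.9008; α₂ = α₁·K2/[H⁺] = 0.09433
α₁ + 2α₂ = 1.0895
CA = 1.0895 × 1.87 = 2.04 mmol/kg

CA = 2.04 mmol/kg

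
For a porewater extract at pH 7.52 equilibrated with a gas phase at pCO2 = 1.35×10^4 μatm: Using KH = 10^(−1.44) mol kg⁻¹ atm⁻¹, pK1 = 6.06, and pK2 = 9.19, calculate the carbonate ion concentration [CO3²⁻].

[CO2*] = KH · pCO2 = 10^(−1.44) × 1.35×10^4×10^-6 = 4.902×10^-4 mol/kg
α₀ = 1/(1 + K1/[H⁺] + K1K2/[H⁺]²) = 1/(1 + 10^+1.46 + 10^-0.21) = 0.03283
DIC = [CO2*]/α₀ = 4.902×10^-4 / 0.03283 = 14.93 mmol/kg
[CO3²⁻] = α₂·DIC; α₂ = 0.02024, so [CO3²⁻] = 0.02024 × 14.93 = 0.302 mmol/kg

[CO3²⁻] = 0.302 mmol/kg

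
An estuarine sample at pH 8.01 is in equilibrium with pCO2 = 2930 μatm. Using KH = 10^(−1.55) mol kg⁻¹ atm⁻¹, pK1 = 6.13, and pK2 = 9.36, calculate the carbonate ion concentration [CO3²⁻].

[CO2*] = KH · pCO2 = 10^(−1.55) × 2930×10^-6 = 8.258×10^-5 mol/kg
α₀ = 1/(1 + K1/[H⁺] + K1K2/[H⁺]²) = 1/(1 + 10^+1.88 + 10^+0.53) = 0.01246
DIC = [CO2*]/α₀ = 8.258×10^-5 / 0.01246 = 6.627 mmol/kg
[CO3²⁻] = α₂·DIC; α₂ = 0.04223, so [CO3²⁻] = 0.04223 × 6.627 = 0.280 mmol/kg

[CO3²⁻] = 0.280 mmol/kg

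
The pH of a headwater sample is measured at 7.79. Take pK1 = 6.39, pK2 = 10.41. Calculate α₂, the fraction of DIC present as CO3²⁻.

α₂ = 0.00230

α₂ = 1 / (1 + [H⁺]/K2 + [H⁺]²/(K1K2)) = 1 / (1 + 10^+2.62 + 10^+1.22)
   = 1 / (1 + 416.87 + 16.596) = 1/434.47 = 0.002302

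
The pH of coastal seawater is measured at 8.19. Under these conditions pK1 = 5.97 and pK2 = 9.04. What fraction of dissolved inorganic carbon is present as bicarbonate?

α₁ = 0.872

α₁ = 1 / (1 + [H⁺]/K1 + K2/[H⁺]) = 1 / (1 + 10^-2.22 + 10^-0.85)
   = 1 / (1 + 0.0060256 + 0.14125) = 1/1.1473 = 0.8716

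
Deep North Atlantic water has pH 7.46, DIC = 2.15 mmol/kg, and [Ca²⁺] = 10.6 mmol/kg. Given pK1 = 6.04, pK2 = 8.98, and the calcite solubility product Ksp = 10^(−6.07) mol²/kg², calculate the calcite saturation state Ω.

Ω = 0.757

α₂ = 1 / (1 + [H⁺]/K2 + [H⁺]²/(K1K2)) = 1 / (1 + 10^+1.52 + 10^+0.10)
   = 1 / (1 + 33.113 + 1.2589) = 1/35.372 = 0.02827
[CO3²⁻] = α₂ × DIC = 0.02827 × 2.15 = 0.06078 mmol/kg
Ksp = 10^(−6.07) = 8.511×10^-7
Ω = [Ca²⁺][CO3²⁻]/Ksp = (10.6×10^-3)(6.078×10^-5) / 8.511×10^-7 = 0.757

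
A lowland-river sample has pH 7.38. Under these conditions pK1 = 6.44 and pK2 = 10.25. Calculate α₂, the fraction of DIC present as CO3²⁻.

α₂ = 1 / (1 + [H⁺]/K2 + [H⁺]²/(K1K2)) = 1 / (1 + 10^+2.87 + 10^+1.93)
   = 1 / (1 + 741.31 + 85.114) = 1/827.42 = 0.001209

α₂ = 0.00121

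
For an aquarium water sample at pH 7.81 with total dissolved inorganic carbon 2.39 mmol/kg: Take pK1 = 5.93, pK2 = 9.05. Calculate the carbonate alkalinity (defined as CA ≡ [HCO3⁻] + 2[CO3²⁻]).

CA = 2.49 mmol/kg

CA = [HCO3⁻] + 2[CO3²⁻] = (α₁ + 2α₂)·DIC
At pH 7.81: [H⁺]/K1 = 10^-1.88 = 0.013183, K2/[H⁺] = 10^-1.24 = 0.057544
α₁ = 1/(1 + 0.013183 + 0.057544) = 1/1.0707 = 0.9339; α₂ = α₁·K2/[H⁺] = 0.05374
α₁ + 2α₂ = 1.0414
CA = 1.0414 × 2.39 = 2.49 mmol/kg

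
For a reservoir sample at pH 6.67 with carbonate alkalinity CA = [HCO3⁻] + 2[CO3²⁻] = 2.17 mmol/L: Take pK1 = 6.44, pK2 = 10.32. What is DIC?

CA = [HCO3⁻] + 2[CO3²⁻] = (α₁ + 2α₂)·DIC
At pH 6.67: [H⁺]/K1 = 10^-0.23 = 0.58884, K2/[H⁺] = 10^-3.65 = 0.00022387
α₁ = 1/(1 + 0.58884 + 0.00022387) = 1/1.5891 = 0.6293; α₂ = α₁·K2/[H⁺] = 0.0001409
α₁ + 2α₂ = 0.6296
DIC = CA / (α₁ + 2α₂) = 2.17 / 0.6296 = 3.45 mmol/L

DIC = 3.45 mmol/L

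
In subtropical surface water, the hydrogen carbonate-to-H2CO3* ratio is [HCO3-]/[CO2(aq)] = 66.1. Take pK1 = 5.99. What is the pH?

pH = 7.81

From K1 = [H⁺][HCO3-]/[CO2(aq)]:  pH = pK1 + log₁₀([HCO3-]/[CO2(aq)])
log₁₀(66.1) = +1.820
pH = 5.99 + (+1.820) = 7.81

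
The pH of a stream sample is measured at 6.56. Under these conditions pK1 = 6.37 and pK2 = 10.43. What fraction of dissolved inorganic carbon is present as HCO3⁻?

α₁ = 0.608

α₁ = 1 / (1 + [H⁺]/K1 + K2/[H⁺]) = 1 / (1 + 10^-0.19 + 10^-3.87)
   = 1 / (1 + 0.64565 + 0.00013490) = 1/1.6458 = 0.6076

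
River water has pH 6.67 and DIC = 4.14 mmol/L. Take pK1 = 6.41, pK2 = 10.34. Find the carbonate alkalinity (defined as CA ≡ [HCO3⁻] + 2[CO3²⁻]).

CA = 2.67 mmol/L

CA = [HCO3⁻] + 2[CO3²⁻] = (α₁ + 2α₂)·DIC
At pH 6.67: [H⁺]/K1 = 10^-0.26 = 0.54954, K2/[H⁺] = 10^-3.67 = 0.00021380
α₁ = 1/(1 + 0.54954 + 0.00021380) = 1/1.5498 = 0.6453; α₂ = α₁·K2/[H⁺] = 0.0001380
α₁ + 2α₂ = 0.6455
CA = 0.6455 × 4.14 = 2.67 mmol/L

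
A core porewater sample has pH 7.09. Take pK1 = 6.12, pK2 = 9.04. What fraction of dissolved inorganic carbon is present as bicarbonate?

α₁ = 0.894

α₁ = 1 / (1 + [H⁺]/K1 + K2/[H⁺]) = 1 / (1 + 10^-0.97 + 10^-1.95)
   = 1 / (1 + 0.10715 + 0.011220) = 1/1.1184 = 0.8942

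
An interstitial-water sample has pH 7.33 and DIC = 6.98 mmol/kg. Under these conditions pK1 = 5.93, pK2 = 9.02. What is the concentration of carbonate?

[CO3²⁻] = 0.134 mmol/kg

α₂ = 1 / (1 + [H⁺]/K2 + [H⁺]²/(K1K2)) = 1 / (1 + 10^+1.69 + 10^+0.29)
   = 1 / (1 + 48.978 + 1.9498) = 1/51.928 = 0.01926
[CO3²⁻] = α₂ × DIC = 0.01926 × 6.98 = 0.134 mmol/kg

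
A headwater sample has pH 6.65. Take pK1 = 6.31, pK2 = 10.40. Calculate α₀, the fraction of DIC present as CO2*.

α₀ = 0.314

α₀ = 1 / (1 + K1/[H⁺] + K1K2/[H⁺]²) = 1 / (1 + 10^+0.34 + 10^-3.41)
   = 1 / (1 + 2.1878 + 0.00038905) = 1/3.1882 = 0.3137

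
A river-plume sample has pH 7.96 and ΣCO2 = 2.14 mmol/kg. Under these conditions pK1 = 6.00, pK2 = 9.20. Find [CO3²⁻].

[CO3²⁻] = 0.115 mmol/kg

α₂ = 1 / (1 + [H⁺]/K2 + [H⁺]²/(K1K2)) = 1 / (1 + 10^+1.24 + 10^-0.72)
   = 1 / (1 + 17.378 + 0.19055) = 1/18.569 = 0.05385
[CO3²⁻] = α₂ × DIC = 0.05385 × 2.14 = 0.115 mmol/kg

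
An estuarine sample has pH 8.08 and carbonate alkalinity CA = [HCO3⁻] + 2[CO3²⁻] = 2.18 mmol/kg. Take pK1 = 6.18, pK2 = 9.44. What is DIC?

DIC = 2.12 mmol/kg

CA = [HCO3⁻] + 2[CO3²⁻] = (α₁ + 2α₂)·DIC
At pH 8.08: [H⁺]/K1 = 10^-1.90 = 0.012589, K2/[H⁺] = 10^-1.36 = 0.043652
α₁ = 1/(1 + 0.012589 + 0.043652) = 1/1.0562 = 0.9468; α₂ = α₁·K2/[H⁺] = 0.04133
α₁ + 2α₂ = 1.0294
DIC = CA / (α₁ + 2α₂) = 2.18 / 1.0294 = 2.12 mmol/kg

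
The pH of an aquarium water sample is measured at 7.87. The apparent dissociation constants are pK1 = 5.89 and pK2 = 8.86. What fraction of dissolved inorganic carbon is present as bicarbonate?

α₁ = 1 / (1 + [H⁺]/K1 + K2/[H⁺]) = 1 / (1 + 10^-1.98 + 10^-0.99)
   = 1 / (1 + 0.010471 + 0.10233) = 1/1.1128 = 0.8986

α₁ = 0.899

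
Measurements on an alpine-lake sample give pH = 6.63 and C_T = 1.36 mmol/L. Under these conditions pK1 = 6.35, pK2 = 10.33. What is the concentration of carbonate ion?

[CO3²⁻] = 0.178 μmol/L

α₂ = 1 / (1 + [H⁺]/K2 + [H⁺]²/(K1K2)) = 1 / (1 + 10^+3.70 + 10^+3.42)
   = 1 / (1 + 5011.9 + 2630.3) = 1/7643.1 = 0.0001308
[CO3²⁻] = α₂ × DIC = 0.0001308 × 1.36 = 0.000178 mmol/L = 0.178 μmol/L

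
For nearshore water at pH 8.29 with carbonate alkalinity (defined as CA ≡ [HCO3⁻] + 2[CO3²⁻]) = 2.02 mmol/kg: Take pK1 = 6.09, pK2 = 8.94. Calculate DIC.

CA = [HCO3⁻] + 2[CO3²⁻] = (α₁ + 2α₂)·DIC
At pH 8.29: [H⁺]/K1 = 10^-2.20 = 0.0063096, K2/[H⁺] = 10^-0.65 = 0.22387
α₁ = 1/(1 + 0.0063096 + 0.22387) = 1/1.2302 = 0.8129; α₂ = α₁·K2/[H⁺] = 0.1820
α₁ + 2α₂ = 1.1769
DIC = CA / (α₁ + 2α₂) = 2.02 / 1.1769 = 1.72 mmol/kg

DIC = 1.72 mmol/kg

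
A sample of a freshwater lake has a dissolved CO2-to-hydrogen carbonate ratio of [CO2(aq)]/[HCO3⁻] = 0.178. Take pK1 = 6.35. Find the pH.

pH = 7.10

From K1 = [H⁺][HCO3⁻]/[CO2(aq)]:  pH = pK1 − log₁₀([CO2(aq)]/[HCO3⁻])
log₁₀(0.178) = -0.750
pH = 6.35 − (-0.750) = 7.10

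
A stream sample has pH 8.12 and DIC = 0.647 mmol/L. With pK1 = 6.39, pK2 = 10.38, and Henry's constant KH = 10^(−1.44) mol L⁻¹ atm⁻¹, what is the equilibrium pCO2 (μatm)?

α₀ = 1 / (1 + K1/[H⁺] + K1K2/[H⁺]²) = 1 / (1 + 10^+1.73 + 10^-0.53)
   = 1 / (1 + 53.703 + 0.29512) = 1/54.998 = 0.01818
[CO2*] = α₀ × DIC = 0.01818 × 0.647 = 0.01176 mmol/L = 11.76 μmol/L
pCO2 = [CO2*]/KH = 1.176×10^-5 / 3.631×10^-2 = 324 μatm

pCO2 = 324 μatm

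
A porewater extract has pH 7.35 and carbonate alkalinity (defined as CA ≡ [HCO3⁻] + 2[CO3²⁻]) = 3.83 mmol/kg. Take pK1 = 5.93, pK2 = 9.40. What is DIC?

CA = [HCO3⁻] + 2[CO3²⁻] = (α₁ + 2α₂)·DIC
At pH 7.35: [H⁺]/K1 = 10^-1.42 = 0.038019, K2/[H⁺] = 10^-2.05 = 0.0089125
α₁ = 1/(1 + 0.038019 + 0.0089125) = 1/1.0469 = 0.9552; α₂ = α₁·K2/[H⁺] = 0.008513
α₁ + 2α₂ = 0.9722
DIC = CA / (α₁ + 2α₂) = 3.83 / 0.9722 = 3.94 mmol/kg

DIC = 3.94 mmol/kg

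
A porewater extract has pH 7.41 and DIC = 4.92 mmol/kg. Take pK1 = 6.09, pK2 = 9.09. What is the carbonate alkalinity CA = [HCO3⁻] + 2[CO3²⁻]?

CA = 4.80 mmol/kg

CA = [HCO3⁻] + 2[CO3²⁻] = (α₁ + 2α₂)·DIC
At pH 7.41: [H⁺]/K1 = 10^-1.32 = 0.047863, K2/[H⁺] = 10^-1.68 = 0.020893
α₁ = 1/(1 + 0.047863 + 0.020893) = 1/1.0688 = 0.9357; α₂ = α₁·K2/[H⁺] = 0.01955
α₁ + 2α₂ = 0.9748
CA = 0.9748 × 4.92 = 4.80 mmol/kg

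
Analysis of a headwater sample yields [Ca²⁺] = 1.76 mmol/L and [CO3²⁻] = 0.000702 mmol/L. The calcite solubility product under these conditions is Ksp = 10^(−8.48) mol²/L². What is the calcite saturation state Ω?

Ksp = 10^(−8.48) = 3.311×10^-9
Ω = [Ca²⁺][CO3²⁻]/Ksp = (1.76×10^-3)(0.000702×10^-3) / 3.311×10^-9 = 0.373

Ω = 0.373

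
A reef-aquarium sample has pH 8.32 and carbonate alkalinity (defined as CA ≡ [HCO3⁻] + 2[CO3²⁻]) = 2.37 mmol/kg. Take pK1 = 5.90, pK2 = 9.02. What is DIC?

CA = [HCO3⁻] + 2[CO3²⁻] = (α₁ + 2α₂)·DIC
At pH 8.32: [H⁺]/K1 = 10^-2.42 = 0.0038019, K2/[H⁺] = 10^-0.70 = 0.19953
α₁ = 1/(1 + 0.0038019 + 0.19953) = 1/1.2033 = 0.8310; α₂ = α₁·K2/[H⁺] = 0.1658
α₁ + 2α₂ = 1.1627
DIC = CA / (α₁ + 2α₂) = 2.37 / 1.1627 = 2.04 mmol/kg

DIC = 2.04 mmol/kg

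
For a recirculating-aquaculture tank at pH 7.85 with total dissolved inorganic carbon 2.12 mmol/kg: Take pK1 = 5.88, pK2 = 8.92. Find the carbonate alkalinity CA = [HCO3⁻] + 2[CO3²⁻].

CA = 2.26 mmol/kg

CA = [HCO3⁻] + 2[CO3²⁻] = (α₁ + 2α₂)·DIC
At pH 7.85: [H⁺]/K1 = 10^-1.97 = 0.010715, K2/[H⁺] = 10^-1.07 = 0.085114
α₁ = 1/(1 + 0.010715 + 0.085114) = 1/1.0958 = 0.9126; α₂ = α₁·K2/[H⁺] = 0.07767
α₁ + 2α₂ = 1.0679
CA = 1.0679 × 2.12 = 2.26 mmol/kg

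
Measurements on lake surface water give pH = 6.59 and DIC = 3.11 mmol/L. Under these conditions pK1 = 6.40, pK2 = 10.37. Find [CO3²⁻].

α₂ = 1 / (1 + [H⁺]/K2 + [H⁺]²/(K1K2)) = 1 / (1 + 10^+3.78 + 10^+3.59)
   = 1 / (1 + 6025.6 + 3890.5) = 1/9917.0 = 0.0001008
[CO3²⁻] = α₂ × DIC = 0.0001008 × 3.11 = 0.000314 mmol/L = 0.314 μmol/L

[CO3²⁻] = 0.314 μmol/L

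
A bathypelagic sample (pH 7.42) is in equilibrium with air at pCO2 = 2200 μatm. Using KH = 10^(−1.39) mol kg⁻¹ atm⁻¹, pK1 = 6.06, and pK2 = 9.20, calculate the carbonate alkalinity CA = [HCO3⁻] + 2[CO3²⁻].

[CO2*] = KH · pCO2 = 10^(−1.39) × 2200×10^-6 = 8.962×10^-5 mol/kg
α₀ = 1/(1 + K1/[H⁺] + K1K2/[H⁺]²) = 1/(1 + 10^+1.36 + 10^-0.42) = 0.04117
DIC = [CO2*]/α₀ = 8.962×10^-5 / 0.04117 = 2.177 mmol/kg
CA = (α₁ + 2α₂)·DIC = (0.9432 + 2×0.01565) × 2.177 = 2.12 mmol/kg

CA = 2.12 mmol/kg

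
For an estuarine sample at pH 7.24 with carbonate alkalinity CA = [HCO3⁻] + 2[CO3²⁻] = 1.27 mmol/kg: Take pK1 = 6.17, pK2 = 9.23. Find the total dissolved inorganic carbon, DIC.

DIC = 1.36 mmol/kg

CA = [HCO3⁻] + 2[CO3²⁻] = (α₁ + 2α₂)·DIC
At pH 7.24: [H⁺]/K1 = 10^-1.07 = 0.085114, K2/[H⁺] = 10^-1.99 = 0.010233
α₁ = 1/(1 + 0.085114 + 0.010233) = 1/1.0953 = 0.9130; α₂ = α₁·K2/[H⁺] = 0.009342
α₁ + 2α₂ = 0.9316
DIC = CA / (α₁ + 2α₂) = 1.27 / 0.9316 = 1.36 mmol/kg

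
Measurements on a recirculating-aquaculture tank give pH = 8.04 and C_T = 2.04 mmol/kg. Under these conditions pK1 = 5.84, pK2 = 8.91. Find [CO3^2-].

α₂ = 1 / (1 + [H⁺]/K2 + [H⁺]²/(K1K2)) = 1 / (1 + 10^+0.87 + 10^-1.33)
   = 1 / (1 + 7.4131 + 0.046774) = 1/8.4599 = 0.1182
[CO3²⁻] = α₂ × DIC = 0.1182 × 2.04 = 0.241 mmol/kg

[CO3²⁻] = 0.241 mmol/kg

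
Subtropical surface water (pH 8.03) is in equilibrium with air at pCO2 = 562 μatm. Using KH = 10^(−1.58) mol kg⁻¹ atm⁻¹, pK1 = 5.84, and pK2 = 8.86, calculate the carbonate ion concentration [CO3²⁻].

[CO3²⁻] = 0.339 mmol/kg

[CO2*] = KH · pCO2 = 10^(−1.58) × 562×10^-6 = 1.478×10^-5 mol/kg
α₀ = 1/(1 + K1/[H⁺] + K1K2/[H⁺]²) = 1/(1 + 10^+2.19 + 10^+1.36) = 0.005593
DIC = [CO2*]/α₀ = 1.478×10^-5 / 0.005593 = 2.643 mmol/kg
[CO3²⁻] = α₂·DIC; α₂ = 0.1281, so [CO3²⁻] = 0.1281 × 2.643 = 0.339 mmol/kg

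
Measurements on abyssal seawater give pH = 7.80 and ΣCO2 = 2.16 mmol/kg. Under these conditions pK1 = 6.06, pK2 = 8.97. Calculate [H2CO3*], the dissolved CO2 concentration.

[CO2*] = 0.0362 mmol/kg

α₀ = 1 / (1 + K1/[H⁺] + K1K2/[H⁺]²) = 1 / (1 + 10^+1.74 + 10^+0.57)
   = 1 / (1 + 54.954 + 3.7154) = 1/59.669 = 0.01676
[CO2*] = α₀ × DIC = 0.01676 × 2.16 = 0.0362 mmol/kg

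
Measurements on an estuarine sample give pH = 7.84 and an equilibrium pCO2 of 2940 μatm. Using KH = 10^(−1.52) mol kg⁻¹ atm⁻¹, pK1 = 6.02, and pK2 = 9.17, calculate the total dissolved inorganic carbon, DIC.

[CO2*] = KH · pCO2 = 10^(−1.52) × 2940×10^-6 = 8.879×10^-5 mol/kg
α₀ = 1/(1 + K1/[H⁺] + K1K2/[H⁺]²) = 1/(1 + 10^+1.82 + 10^+0.49) = 0.01425
DIC = [CO2*]/α₀ = 8.879×10^-5 / 0.01425 = 6.23 mmol/kg

DIC = 6.23 mmol/kg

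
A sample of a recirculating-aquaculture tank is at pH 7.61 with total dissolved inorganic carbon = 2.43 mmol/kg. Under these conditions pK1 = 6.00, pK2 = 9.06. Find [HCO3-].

[HCO3⁻] = 2.29 mmol/kg

α₁ = 1 / (1 + [H⁺]/K1 + K2/[H⁺]) = 1 / (1 + 10^-1.61 + 10^-1.45)
   = 1 / (1 + 0.024547 + 0.035481) = 1/1.0600 = 0.9434
[HCO3⁻] = α₁ × DIC = 0.9434 × 2.43 = 2.29 mmol/kg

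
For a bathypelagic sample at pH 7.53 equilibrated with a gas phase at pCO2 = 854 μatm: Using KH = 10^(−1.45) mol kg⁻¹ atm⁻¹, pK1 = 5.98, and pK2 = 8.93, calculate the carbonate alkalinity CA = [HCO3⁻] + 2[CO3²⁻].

[CO2*] = KH · pCO2 = 10^(−1.45) × 854×10^-6 = 3.030×10^-5 mol/kg
α₀ = 1/(1 + K1/[H⁺] + K1K2/[H⁺]²) = 1/(1 + 10^+1.55 + 10^+0.15) = 0.02639
DIC = [CO2*]/α₀ = 3.030×10^-5 / 0.02639 = 1.148 mmol/kg
CA = (α₁ + 2α₂)·DIC = (0.9363 + 2×0.03728) × 1.148 = 1.16 mmol/kg

CA = 1.16 mmol/kg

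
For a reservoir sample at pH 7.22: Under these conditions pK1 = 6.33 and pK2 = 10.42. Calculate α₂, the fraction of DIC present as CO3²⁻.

α₂ = 0.000559

α₂ = 1 / (1 + [H⁺]/K2 + [H⁺]²/(K1K2)) = 1 / (1 + 10^+3.20 + 10^+2.31)
   = 1 / (1 + 1584.9 + 204.17) = 1/1790.1 = 0.0005586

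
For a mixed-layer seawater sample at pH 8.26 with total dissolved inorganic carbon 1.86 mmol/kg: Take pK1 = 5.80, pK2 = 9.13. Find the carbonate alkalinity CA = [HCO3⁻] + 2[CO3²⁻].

CA = 2.07 mmol/kg

CA = [HCO3⁻] + 2[CO3²⁻] = (α₁ + 2α₂)·DIC
At pH 8.26: [H⁺]/K1 = 10^-2.46 = 0.0034674, K2/[H⁺] = 10^-0.87 = 0.13490
α₁ = 1/(1 + 0.0034674 + 0.13490) = 1/1.1384 = 0.8785; α₂ = α₁·K2/[H⁺] = 0.1185
α₁ + 2α₂ = 1.1155
CA = 1.1155 × 1.86 = 2.07 mmol/kg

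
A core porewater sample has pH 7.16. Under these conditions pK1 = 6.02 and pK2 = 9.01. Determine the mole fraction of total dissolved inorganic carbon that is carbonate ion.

α₂ = 0.0130

α₂ = 1 / (1 + [H⁺]/K2 + [H⁺]²/(K1K2)) = 1 / (1 + 10^+1.85 + 10^+0.71)
   = 1 / (1 + 70.795 + 5.1286) = 1/76.923 = 0.01300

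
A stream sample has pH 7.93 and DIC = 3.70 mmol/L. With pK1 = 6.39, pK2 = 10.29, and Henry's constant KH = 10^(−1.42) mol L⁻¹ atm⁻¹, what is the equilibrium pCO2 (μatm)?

α₀ = 1 / (1 + K1/[H⁺] + K1K2/[H⁺]²) = 1 / (1 + 10^+1.54 + 10^-0.82)
   = 1 / (1 + 34.674 + 0.15136) = 1/35.825 = 0.02791
[CO2*] = α₀ × DIC = 0.02791 × 3.70 = 0.1033 mmol/L
pCO2 = [CO2*]/KH = 1.033×10^-4 / 3.802×10^-2 = 2720 μatm

pCO2 = 2720 μatm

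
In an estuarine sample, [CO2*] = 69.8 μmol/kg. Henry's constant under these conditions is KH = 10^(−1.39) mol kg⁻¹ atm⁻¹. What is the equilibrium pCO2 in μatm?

pCO2 = 1710 μatm

KH = 10^(−1.39) = 4.074×10^-2 mol kg⁻¹ atm⁻¹
pCO2 = [CO2*]/KH = 69.8×10^-6 / 4.074×10^-2 = 1.71×10^-3 atm = 1710 μatm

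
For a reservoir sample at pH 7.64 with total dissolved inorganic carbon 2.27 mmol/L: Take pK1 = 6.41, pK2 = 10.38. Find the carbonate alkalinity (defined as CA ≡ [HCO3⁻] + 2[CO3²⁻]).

CA = [HCO3⁻] + 2[CO3²⁻] = (α₁ + 2α₂)·DIC
At pH 7.64: [H⁺]/K1 = 10^-1.23 = 0.058884, K2/[H⁺] = 10^-2.74 = 0.0018197
α₁ = 1/(1 + 0.058884 + 0.0018197) = 1/1.0607 = 0.9428; α₂ = α₁·K2/[H⁺] = 0.001716
α₁ + 2α₂ = 0.9462
CA = 0.9462 × 2.27 = 2.15 mmol/L

CA = 2.15 mmol/L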